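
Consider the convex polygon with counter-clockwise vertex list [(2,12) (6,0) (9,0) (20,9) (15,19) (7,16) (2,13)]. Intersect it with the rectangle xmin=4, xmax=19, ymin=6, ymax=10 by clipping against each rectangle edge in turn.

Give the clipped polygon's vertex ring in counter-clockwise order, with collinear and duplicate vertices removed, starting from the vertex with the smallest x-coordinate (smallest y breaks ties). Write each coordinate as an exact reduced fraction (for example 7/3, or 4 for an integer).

1. After x ≥ 4: [(4,6) (6,0) (9,0) (20,9) (15,19) (7,16) (4,71/5)]
2. After x ≤ 19: [(4,6) (6,0) (9,0) (19,90/11) (19,11) (15,19) (7,16) (4,71/5)]
3. After y ≥ 6: [(4,6) (4,6) (49/3,6) (19,90/11) (19,11) (15,19) (7,16) (4,71/5)]
4. After y ≤ 10: [(4,10) (4,6) (4,6) (49/3,6) (19,90/11) (19,10)]
5. Canonical ring: [(4,6) (49/3,6) (19,90/11) (19,10) (4,10)]

Clipped polygon: [(4,6) (49/3,6) (19,90/11) (19,10) (4,10)]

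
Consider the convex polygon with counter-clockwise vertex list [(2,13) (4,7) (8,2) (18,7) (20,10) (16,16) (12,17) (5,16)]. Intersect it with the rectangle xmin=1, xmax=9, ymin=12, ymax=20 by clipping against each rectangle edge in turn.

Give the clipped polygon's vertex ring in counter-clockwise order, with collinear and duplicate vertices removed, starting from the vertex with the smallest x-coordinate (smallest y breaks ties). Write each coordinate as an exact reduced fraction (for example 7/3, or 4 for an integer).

1. After x ≥ 1: [(2,13) (4,7) (8,2) (18,7) (20,10) (16,16) (12,17) (5,16)]
2. After x ≤ 9: [(2,13) (4,7) (8,2) (9,5/2) (9,116/7) (5,16)]
3. After y ≥ 12: [(2,13) (7/3,12) (9,12) (9,116/7) (5,16)]
4. After y ≤ 20: [(2,13) (7/3,12) (9,12) (9,116/7) (5,16)]
5. Canonical ring: [(2,13) (7/3,12) (9,12) (9,116/7) (5,16)]

Clipped polygon: [(2,13) (7/3,12) (9,12) (9,116/7) (5,16)]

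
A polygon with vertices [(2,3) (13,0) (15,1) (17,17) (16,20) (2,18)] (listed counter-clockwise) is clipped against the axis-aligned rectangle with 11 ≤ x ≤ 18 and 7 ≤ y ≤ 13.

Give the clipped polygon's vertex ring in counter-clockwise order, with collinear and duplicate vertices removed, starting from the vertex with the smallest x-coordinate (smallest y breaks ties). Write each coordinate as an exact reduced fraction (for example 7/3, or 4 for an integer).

1. After x ≥ 11: [(11,6/11) (13,0) (15,1) (17,17) (16,20) (11,135/7)]
2. After x ≤ 18: [(11,6/11) (13,0) (15,1) (17,17) (16,20) (11,135/7)]
3. After y ≥ 7: [(11,7) (63/4,7) (17,17) (16,20) (11,135/7)]
4. After y ≤ 13: [(11,13) (11,7) (63/4,7) (33/2,13)]
5. Canonical ring: [(11,7) (63/4,7) (33/2,13) (11,13)]

Clipped polygon: [(11,7) (63/4,7) (33/2,13) (11,13)]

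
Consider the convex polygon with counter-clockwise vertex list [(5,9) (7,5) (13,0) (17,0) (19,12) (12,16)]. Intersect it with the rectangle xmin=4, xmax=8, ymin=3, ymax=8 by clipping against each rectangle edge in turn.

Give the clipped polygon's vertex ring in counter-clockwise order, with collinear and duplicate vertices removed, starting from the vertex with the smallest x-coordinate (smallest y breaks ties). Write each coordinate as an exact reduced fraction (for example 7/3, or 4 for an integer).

Clipped polygon: [(11/2,8) (7,5) (8,25/6) (8,8)]

1. After x ≥ 4: [(5,9) (7,5) (13,0) (17,0) (19,12) (12,16)]
2. After x ≤ 8: [(8,12) (5,9) (7,5) (8,25/6)]
3. After y ≥ 3: [(8,12) (5,9) (7,5) (8,25/6)]
4. After y ≤ 8: [(8,8) (11/2,8) (7,5) (8,25/6)]
5. Canonical ring: [(11/2,8) (7,5) (8,25/6) (8,8)]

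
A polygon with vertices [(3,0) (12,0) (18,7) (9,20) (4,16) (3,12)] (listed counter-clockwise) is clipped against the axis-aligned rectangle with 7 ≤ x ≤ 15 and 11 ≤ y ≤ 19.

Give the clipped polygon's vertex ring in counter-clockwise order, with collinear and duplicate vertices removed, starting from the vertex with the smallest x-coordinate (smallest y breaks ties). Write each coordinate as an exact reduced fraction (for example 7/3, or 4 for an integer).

Clipped polygon: [(7,11) (15,11) (15,34/3) (126/13,19) (31/4,19) (7,92/5)]

1. After x ≥ 7: [(7,0) (12,0) (18,7) (9,20) (7,92/5)]
2. After x ≤ 15: [(7,0) (12,0) (15,7/2) (15,34/3) (9,20) (7,92/5)]
3. After y ≥ 11: [(7,11) (15,11) (15,34/3) (9,20) (7,92/5)]
4. After y ≤ 19: [(7,11) (15,11) (15,34/3) (126/13,19) (31/4,19) (7,92/5)]
5. Canonical ring: [(7,11) (15,11) (15,34/3) (126/13,19) (31/4,19) (7,92/5)]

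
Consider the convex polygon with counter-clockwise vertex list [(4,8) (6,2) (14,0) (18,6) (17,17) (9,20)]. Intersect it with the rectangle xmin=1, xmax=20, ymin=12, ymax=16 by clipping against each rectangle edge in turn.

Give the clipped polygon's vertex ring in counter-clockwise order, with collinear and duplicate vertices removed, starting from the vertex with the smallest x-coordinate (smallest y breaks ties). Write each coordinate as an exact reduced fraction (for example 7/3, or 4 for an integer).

1. After x ≥ 1: [(4,8) (6,2) (14,0) (18,6) (17,17) (9,20)]
2. After x ≤ 20: [(4,8) (6,2) (14,0) (18,6) (17,17) (9,20)]
3. After y ≥ 12: [(17/3,12) (192/11,12) (17,17) (9,20)]
4. After y ≤ 16: [(22/3,16) (17/3,12) (192/11,12) (188/11,16)]
5. Canonical ring: [(17/3,12) (192/11,12) (188/11,16) (22/3,16)]

Clipped polygon: [(17/3,12) (192/11,12) (188/11,16) (22/3,16)]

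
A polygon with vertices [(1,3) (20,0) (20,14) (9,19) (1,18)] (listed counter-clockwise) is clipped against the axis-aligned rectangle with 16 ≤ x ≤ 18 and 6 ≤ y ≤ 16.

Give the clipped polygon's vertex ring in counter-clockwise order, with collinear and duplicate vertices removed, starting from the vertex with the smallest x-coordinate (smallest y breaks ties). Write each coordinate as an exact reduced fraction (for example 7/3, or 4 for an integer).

Clipped polygon: [(16,6) (18,6) (18,164/11) (16,174/11)]

1. After x ≥ 16: [(16,12/19) (20,0) (20,14) (16,174/11)]
2. After x ≤ 18: [(16,12/19) (18,6/19) (18,164/11) (16,174/11)]
3. After y ≥ 6: [(16,6) (18,6) (18,164/11) (16,174/11)]
4. After y ≤ 16: [(16,6) (18,6) (18,164/11) (16,174/11)]
5. Canonical ring: [(16,6) (18,6) (18,164/11) (16,174/11)]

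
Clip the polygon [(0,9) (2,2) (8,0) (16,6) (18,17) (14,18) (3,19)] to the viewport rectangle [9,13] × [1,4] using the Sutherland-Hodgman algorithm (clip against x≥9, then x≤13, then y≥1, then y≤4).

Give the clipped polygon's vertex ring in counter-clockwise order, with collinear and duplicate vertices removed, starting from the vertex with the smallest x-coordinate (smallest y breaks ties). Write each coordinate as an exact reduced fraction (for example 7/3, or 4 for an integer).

1. After x ≥ 9: [(9,3/4) (16,6) (18,17) (14,18) (9,203/11)]
2. After x ≤ 13: [(9,3/4) (13,15/4) (13,199/11) (9,203/11)]
3. After y ≥ 1: [(9,1) (28/3,1) (13,15/4) (13,199/11) (9,203/11)]
4. After y ≤ 4: [(9,4) (9,1) (28/3,1) (13,15/4) (13,4)]
5. Canonical ring: [(9,1) (28/3,1) (13,15/4) (13,4) (9,4)]

Clipped polygon: [(9,1) (28/3,1) (13,15/4) (13,4) (9,4)]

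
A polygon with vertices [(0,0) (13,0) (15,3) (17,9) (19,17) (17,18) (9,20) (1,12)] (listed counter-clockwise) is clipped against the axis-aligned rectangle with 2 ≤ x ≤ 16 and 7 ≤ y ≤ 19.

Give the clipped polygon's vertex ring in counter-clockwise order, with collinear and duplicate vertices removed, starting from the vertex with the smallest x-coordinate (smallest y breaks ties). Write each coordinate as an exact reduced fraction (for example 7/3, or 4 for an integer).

Clipped polygon: [(2,7) (16,7) (16,73/4) (13,19) (8,19) (2,13)]

1. After x ≥ 2: [(2,0) (13,0) (15,3) (17,9) (19,17) (17,18) (9,20) (2,13)]
2. After x ≤ 16: [(2,0) (13,0) (15,3) (16,6) (16,73/4) (9,20) (2,13)]
3. After y ≥ 7: [(2,7) (16,7) (16,73/4) (9,20) (2,13)]
4. After y ≤ 19: [(2,7) (16,7) (16,73/4) (13,19) (8,19) (2,13)]
5. Canonical ring: [(2,7) (16,7) (16,73/4) (13,19) (8,19) (2,13)]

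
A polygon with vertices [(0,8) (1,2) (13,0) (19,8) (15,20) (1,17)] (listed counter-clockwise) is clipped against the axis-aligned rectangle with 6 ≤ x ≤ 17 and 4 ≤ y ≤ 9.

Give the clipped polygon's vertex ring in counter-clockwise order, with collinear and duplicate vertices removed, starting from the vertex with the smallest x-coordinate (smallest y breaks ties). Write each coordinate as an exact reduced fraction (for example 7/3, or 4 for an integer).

1. After x ≥ 6: [(6,7/6) (13,0) (19,8) (15,20) (6,253/14)]
2. After x ≤ 17: [(6,7/6) (13,0) (17,16/3) (17,14) (15,20) (6,253/14)]
3. After y ≥ 4: [(6,4) (16,4) (17,16/3) (17,14) (15,20) (6,253/14)]
4. After y ≤ 9: [(6,9) (6,4) (16,4) (17,16/3) (17,9)]
5. Canonical ring: [(6,4) (16,4) (17,16/3) (17,9) (6,9)]

Clipped polygon: [(6,4) (16,4) (17,16/3) (17,9) (6,9)]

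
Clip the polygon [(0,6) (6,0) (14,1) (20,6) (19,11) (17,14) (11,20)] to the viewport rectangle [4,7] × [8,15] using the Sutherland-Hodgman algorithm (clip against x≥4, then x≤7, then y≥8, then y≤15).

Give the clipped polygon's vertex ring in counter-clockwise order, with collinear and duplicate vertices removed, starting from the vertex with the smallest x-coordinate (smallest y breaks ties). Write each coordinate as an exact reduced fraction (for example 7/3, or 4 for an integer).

Clipped polygon: [(4,8) (7,8) (7,164/11) (4,122/11)]

1. After x ≥ 4: [(4,122/11) (4,2) (6,0) (14,1) (20,6) (19,11) (17,14) (11,20)]
2. After x ≤ 7: [(7,164/11) (4,122/11) (4,2) (6,0) (7,1/8)]
3. After y ≥ 8: [(7,8) (7,164/11) (4,122/11) (4,8)]
4. After y ≤ 15: [(7,8) (7,164/11) (4,122/11) (4,8)]
5. Canonical ring: [(4,8) (7,8) (7,164/11) (4,122/11)]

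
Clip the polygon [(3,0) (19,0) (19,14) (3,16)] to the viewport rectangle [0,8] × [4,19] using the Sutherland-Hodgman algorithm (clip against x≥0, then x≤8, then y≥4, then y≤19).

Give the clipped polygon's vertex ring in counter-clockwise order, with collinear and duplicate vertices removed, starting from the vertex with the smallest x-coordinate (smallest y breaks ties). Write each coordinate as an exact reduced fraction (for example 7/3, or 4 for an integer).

Clipped polygon: [(3,4) (8,4) (8,123/8) (3,16)]

1. After x ≥ 0: [(3,0) (19,0) (19,14) (3,16)]
2. After x ≤ 8: [(3,0) (8,0) (8,123/8) (3,16)]
3. After y ≥ 4: [(3,4) (8,4) (8,123/8) (3,16)]
4. After y ≤ 19: [(3,4) (8,4) (8,123/8) (3,16)]
5. Canonical ring: [(3,4) (8,4) (8,123/8) (3,16)]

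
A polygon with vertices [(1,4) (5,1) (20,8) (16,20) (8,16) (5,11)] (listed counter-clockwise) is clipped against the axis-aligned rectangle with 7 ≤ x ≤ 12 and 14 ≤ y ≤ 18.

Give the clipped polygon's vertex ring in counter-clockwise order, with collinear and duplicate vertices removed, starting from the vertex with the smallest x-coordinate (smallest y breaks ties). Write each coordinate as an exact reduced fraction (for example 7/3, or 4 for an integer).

1. After x ≥ 7: [(7,29/15) (20,8) (16,20) (8,16) (7,43/3)]
2. After x ≤ 12: [(7,29/15) (12,64/15) (12,18) (8,16) (7,43/3)]
3. After y ≥ 14: [(7,14) (12,14) (12,18) (8,16) (7,43/3)]
4. After y ≤ 18: [(7,14) (12,14) (12,18) (8,16) (7,43/3)]
5. Canonical ring: [(7,14) (12,14) (12,18) (8,16) (7,43/3)]

Clipped polygon: [(7,14) (12,14) (12,18) (8,16) (7,43/3)]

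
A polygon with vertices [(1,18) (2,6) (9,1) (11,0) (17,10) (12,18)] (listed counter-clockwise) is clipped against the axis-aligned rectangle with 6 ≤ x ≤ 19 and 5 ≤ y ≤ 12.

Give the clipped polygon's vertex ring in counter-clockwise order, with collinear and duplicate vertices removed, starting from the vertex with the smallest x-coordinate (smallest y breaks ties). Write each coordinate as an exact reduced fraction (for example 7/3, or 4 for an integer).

Clipped polygon: [(6,5) (14,5) (17,10) (63/4,12) (6,12)]

1. After x ≥ 6: [(6,18) (6,22/7) (9,1) (11,0) (17,10) (12,18)]
2. After x ≤ 19: [(6,18) (6,22/7) (9,1) (11,0) (17,10) (12,18)]
3. After y ≥ 5: [(6,18) (6,5) (14,5) (17,10) (12,18)]
4. After y ≤ 12: [(6,12) (6,5) (14,5) (17,10) (63/4,12)]
5. Canonical ring: [(6,5) (14,5) (17,10) (63/4,12) (6,12)]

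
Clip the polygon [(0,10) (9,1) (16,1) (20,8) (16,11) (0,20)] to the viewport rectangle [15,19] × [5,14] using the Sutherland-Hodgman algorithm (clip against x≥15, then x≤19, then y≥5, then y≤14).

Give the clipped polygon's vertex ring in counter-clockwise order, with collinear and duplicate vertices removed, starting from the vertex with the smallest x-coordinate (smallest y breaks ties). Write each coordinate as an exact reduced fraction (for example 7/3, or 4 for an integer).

Clipped polygon: [(15,5) (128/7,5) (19,25/4) (19,35/4) (16,11) (15,185/16)]

1. After x ≥ 15: [(15,1) (16,1) (20,8) (16,11) (15,185/16)]
2. After x ≤ 19: [(15,1) (16,1) (19,25/4) (19,35/4) (16,11) (15,185/16)]
3. After y ≥ 5: [(15,5) (128/7,5) (19,25/4) (19,35/4) (16,11) (15,185/16)]
4. After y ≤ 14: [(15,5) (128/7,5) (19,25/4) (19,35/4) (16,11) (15,185/16)]
5. Canonical ring: [(15,5) (128/7,5) (19,25/4) (19,35/4) (16,11) (15,185/16)]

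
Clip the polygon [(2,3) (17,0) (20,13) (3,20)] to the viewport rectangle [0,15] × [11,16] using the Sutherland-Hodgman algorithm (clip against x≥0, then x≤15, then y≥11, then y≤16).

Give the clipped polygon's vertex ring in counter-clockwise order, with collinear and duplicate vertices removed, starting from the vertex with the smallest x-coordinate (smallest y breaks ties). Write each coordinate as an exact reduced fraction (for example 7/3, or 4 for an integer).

Clipped polygon: [(42/17,11) (15,11) (15,256/17) (89/7,16) (47/17,16)]

1. After x ≥ 0: [(2,3) (17,0) (20,13) (3,20)]
2. After x ≤ 15: [(2,3) (15,2/5) (15,256/17) (3,20)]
3. After y ≥ 11: [(42/17,11) (15,11) (15,256/17) (3,20)]
4. After y ≤ 16: [(47/17,16) (42/17,11) (15,11) (15,256/17) (89/7,16)]
5. Canonical ring: [(42/17,11) (15,11) (15,256/17) (89/7,16) (47/17,16)]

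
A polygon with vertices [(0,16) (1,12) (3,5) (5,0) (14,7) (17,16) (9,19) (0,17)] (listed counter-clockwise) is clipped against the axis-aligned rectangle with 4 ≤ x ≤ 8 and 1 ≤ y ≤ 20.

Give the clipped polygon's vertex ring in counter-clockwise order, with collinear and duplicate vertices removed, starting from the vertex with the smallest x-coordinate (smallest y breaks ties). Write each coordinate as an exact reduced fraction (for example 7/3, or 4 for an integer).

1. After x ≥ 4: [(4,5/2) (5,0) (14,7) (17,16) (9,19) (4,161/9)]
2. After x ≤ 8: [(4,5/2) (5,0) (8,7/3) (8,169/9) (4,161/9)]
3. After y ≥ 1: [(4,5/2) (23/5,1) (44/7,1) (8,7/3) (8,169/9) (4,161/9)]
4. After y ≤ 20: [(4,5/2) (23/5,1) (44/7,1) (8,7/3) (8,169/9) (4,161/9)]
5. Canonical ring: [(4,5/2) (23/5,1) (44/7,1) (8,7/3) (8,169/9) (4,161/9)]

Clipped polygon: [(4,5/2) (23/5,1) (44/7,1) (8,7/3) (8,169/9) (4,161/9)]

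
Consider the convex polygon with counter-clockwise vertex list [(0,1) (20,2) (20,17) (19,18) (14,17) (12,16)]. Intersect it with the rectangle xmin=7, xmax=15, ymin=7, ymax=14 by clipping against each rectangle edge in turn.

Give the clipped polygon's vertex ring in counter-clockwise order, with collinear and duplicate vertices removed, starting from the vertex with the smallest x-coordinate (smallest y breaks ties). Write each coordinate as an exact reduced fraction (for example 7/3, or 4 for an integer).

Clipped polygon: [(7,7) (15,7) (15,14) (52/5,14) (7,39/4)]

1. After x ≥ 7: [(7,39/4) (7,27/20) (20,2) (20,17) (19,18) (14,17) (12,16)]
2. After x ≤ 15: [(7,39/4) (7,27/20) (15,7/4) (15,86/5) (14,17) (12,16)]
3. After y ≥ 7: [(7,39/4) (7,7) (15,7) (15,86/5) (14,17) (12,16)]
4. After y ≤ 14: [(52/5,14) (7,39/4) (7,7) (15,7) (15,14)]
5. Canonical ring: [(7,7) (15,7) (15,14) (52/5,14) (7,39/4)]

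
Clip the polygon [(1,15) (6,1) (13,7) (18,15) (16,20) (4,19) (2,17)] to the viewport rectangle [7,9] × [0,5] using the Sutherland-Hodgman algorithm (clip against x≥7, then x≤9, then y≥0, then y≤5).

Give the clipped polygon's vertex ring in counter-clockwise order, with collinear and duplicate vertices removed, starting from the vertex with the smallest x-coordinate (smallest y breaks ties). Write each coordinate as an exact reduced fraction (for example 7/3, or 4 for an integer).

Clipped polygon: [(7,13/7) (9,25/7) (9,5) (7,5)]

1. After x ≥ 7: [(7,13/7) (13,7) (18,15) (16,20) (7,77/4)]
2. After x ≤ 9: [(7,13/7) (9,25/7) (9,233/12) (7,77/4)]
3. After y ≥ 0: [(7,13/7) (9,25/7) (9,233/12) (7,77/4)]
4. After y ≤ 5: [(7,5) (7,13/7) (9,25/7) (9,5)]
5. Canonical ring: [(7,13/7) (9,25/7) (9,5) (7,5)]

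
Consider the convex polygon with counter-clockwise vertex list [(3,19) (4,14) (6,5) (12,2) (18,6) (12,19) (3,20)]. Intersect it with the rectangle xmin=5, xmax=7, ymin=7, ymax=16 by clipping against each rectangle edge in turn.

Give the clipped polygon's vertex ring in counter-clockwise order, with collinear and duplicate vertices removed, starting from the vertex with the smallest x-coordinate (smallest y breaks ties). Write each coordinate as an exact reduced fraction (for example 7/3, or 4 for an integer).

Clipped polygon: [(5,19/2) (50/9,7) (7,7) (7,16) (5,16)]

1. After x ≥ 5: [(5,19/2) (6,5) (12,2) (18,6) (12,19) (5,178/9)]
2. After x ≤ 7: [(5,19/2) (6,5) (7,9/2) (7,176/9) (5,178/9)]
3. After y ≥ 7: [(5,19/2) (50/9,7) (7,7) (7,176/9) (5,178/9)]
4. After y ≤ 16: [(5,16) (5,19/2) (50/9,7) (7,7) (7,16)]
5. Canonical ring: [(5,19/2) (50/9,7) (7,7) (7,16) (5,16)]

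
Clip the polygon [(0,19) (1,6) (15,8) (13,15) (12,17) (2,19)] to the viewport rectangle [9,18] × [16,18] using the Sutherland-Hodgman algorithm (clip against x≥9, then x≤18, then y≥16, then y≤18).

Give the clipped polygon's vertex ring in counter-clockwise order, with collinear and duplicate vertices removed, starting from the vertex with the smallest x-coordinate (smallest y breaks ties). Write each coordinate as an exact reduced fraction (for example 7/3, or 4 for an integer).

Clipped polygon: [(9,16) (25/2,16) (12,17) (9,88/5)]

1. After x ≥ 9: [(9,50/7) (15,8) (13,15) (12,17) (9,88/5)]
2. After x ≤ 18: [(9,50/7) (15,8) (13,15) (12,17) (9,88/5)]
3. After y ≥ 16: [(9,16) (25/2,16) (12,17) (9,88/5)]
4. After y ≤ 18: [(9,16) (25/2,16) (12,17) (9,88/5)]
5. Canonical ring: [(9,16) (25/2,16) (12,17) (9,88/5)]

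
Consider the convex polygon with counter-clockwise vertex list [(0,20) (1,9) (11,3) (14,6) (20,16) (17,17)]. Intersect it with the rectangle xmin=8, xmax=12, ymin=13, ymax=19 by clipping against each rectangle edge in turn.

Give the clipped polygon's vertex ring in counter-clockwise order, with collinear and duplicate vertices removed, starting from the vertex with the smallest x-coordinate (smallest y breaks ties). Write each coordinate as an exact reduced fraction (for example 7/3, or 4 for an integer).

Clipped polygon: [(8,13) (12,13) (12,304/17) (8,316/17)]

1. After x ≥ 8: [(8,316/17) (8,24/5) (11,3) (14,6) (20,16) (17,17)]
2. After x ≤ 12: [(12,304/17) (8,316/17) (8,24/5) (11,3) (12,4)]
3. After y ≥ 13: [(12,13) (12,304/17) (8,316/17) (8,13)]
4. After y ≤ 19: [(12,13) (12,304/17) (8,316/17) (8,13)]
5. Canonical ring: [(8,13) (12,13) (12,304/17) (8,316/17)]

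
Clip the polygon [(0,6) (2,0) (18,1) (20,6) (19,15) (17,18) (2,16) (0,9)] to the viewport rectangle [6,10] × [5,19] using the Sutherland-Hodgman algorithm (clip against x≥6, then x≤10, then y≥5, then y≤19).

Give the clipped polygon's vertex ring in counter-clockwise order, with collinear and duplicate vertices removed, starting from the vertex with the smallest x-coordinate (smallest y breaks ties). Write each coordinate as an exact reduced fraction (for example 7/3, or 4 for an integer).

Clipped polygon: [(6,5) (10,5) (10,256/15) (6,248/15)]

1. After x ≥ 6: [(6,1/4) (18,1) (20,6) (19,15) (17,18) (6,248/15)]
2. After x ≤ 10: [(6,1/4) (10,1/2) (10,256/15) (6,248/15)]
3. After y ≥ 5: [(6,5) (10,5) (10,256/15) (6,248/15)]
4. After y ≤ 19: [(6,5) (10,5) (10,256/15) (6,248/15)]
5. Canonical ring: [(6,5) (10,5) (10,256/15) (6,248/15)]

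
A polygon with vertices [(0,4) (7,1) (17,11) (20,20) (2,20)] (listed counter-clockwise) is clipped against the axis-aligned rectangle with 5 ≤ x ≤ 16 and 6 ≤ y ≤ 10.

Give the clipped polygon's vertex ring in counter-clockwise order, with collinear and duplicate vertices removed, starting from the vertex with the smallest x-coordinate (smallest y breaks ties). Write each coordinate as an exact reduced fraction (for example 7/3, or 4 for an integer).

1. After x ≥ 5: [(5,13/7) (7,1) (17,11) (20,20) (5,20)]
2. After x ≤ 16: [(5,13/7) (7,1) (16,10) (16,20) (5,20)]
3. After y ≥ 6: [(5,6) (12,6) (16,10) (16,20) (5,20)]
4. After y ≤ 10: [(5,10) (5,6) (12,6) (16,10) (16,10)]
5. Canonical ring: [(5,6) (12,6) (16,10) (5,10)]

Clipped polygon: [(5,6) (12,6) (16,10) (5,10)]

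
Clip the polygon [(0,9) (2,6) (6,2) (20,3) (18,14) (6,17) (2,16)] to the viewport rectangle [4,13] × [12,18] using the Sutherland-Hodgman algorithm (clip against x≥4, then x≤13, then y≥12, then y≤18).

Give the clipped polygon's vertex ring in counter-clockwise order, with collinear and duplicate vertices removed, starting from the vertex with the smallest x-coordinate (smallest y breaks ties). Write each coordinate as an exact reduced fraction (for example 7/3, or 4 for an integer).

1. After x ≥ 4: [(4,4) (6,2) (20,3) (18,14) (6,17) (4,33/2)]
2. After x ≤ 13: [(4,4) (6,2) (13,5/2) (13,61/4) (6,17) (4,33/2)]
3. After y ≥ 12: [(4,12) (13,12) (13,61/4) (6,17) (4,33/2)]
4. After y ≤ 18: [(4,12) (13,12) (13,61/4) (6,17) (4,33/2)]
5. Canonical ring: [(4,12) (13,12) (13,61/4) (6,17) (4,33/2)]

Clipped polygon: [(4,12) (13,12) (13,61/4) (6,17) (4,33/2)]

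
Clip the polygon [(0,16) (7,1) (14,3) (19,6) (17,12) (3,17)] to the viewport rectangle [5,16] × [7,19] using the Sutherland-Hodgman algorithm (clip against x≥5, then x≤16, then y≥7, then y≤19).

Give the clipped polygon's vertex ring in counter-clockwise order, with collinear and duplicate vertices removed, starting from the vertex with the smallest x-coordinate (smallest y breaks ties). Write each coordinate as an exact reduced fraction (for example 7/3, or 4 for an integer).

Clipped polygon: [(5,7) (16,7) (16,173/14) (5,114/7)]

1. After x ≥ 5: [(5,37/7) (7,1) (14,3) (19,6) (17,12) (5,114/7)]
2. After x ≤ 16: [(5,37/7) (7,1) (14,3) (16,21/5) (16,173/14) (5,114/7)]
3. After y ≥ 7: [(5,7) (16,7) (16,173/14) (5,114/7)]
4. After y ≤ 19: [(5,7) (16,7) (16,173/14) (5,114/7)]
5. Canonical ring: [(5,7) (16,7) (16,173/14) (5,114/7)]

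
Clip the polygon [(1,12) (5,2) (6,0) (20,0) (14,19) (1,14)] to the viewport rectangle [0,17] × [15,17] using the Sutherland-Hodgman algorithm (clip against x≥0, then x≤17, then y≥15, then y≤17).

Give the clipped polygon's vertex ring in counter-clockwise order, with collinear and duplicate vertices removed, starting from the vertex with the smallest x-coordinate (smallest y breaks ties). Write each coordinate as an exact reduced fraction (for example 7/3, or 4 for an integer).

1. After x ≥ 0: [(1,12) (5,2) (6,0) (20,0) (14,19) (1,14)]
2. After x ≤ 17: [(1,12) (5,2) (6,0) (17,0) (17,19/2) (14,19) (1,14)]
3. After y ≥ 15: [(290/19,15) (14,19) (18/5,15)]
4. After y ≤ 17: [(290/19,15) (278/19,17) (44/5,17) (18/5,15)]
5. Canonical ring: [(18/5,15) (290/19,15) (278/19,17) (44/5,17)]

Clipped polygon: [(18/5,15) (290/19,15) (278/19,17) (44/5,17)]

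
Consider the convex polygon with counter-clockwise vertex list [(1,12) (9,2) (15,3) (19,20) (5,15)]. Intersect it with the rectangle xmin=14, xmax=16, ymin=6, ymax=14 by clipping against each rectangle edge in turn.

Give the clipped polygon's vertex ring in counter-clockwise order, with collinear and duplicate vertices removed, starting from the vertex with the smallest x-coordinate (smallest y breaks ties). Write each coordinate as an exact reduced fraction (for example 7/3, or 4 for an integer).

1. After x ≥ 14: [(14,17/6) (15,3) (19,20) (14,255/14)]
2. After x ≤ 16: [(14,17/6) (15,3) (16,29/4) (16,265/14) (14,255/14)]
3. After y ≥ 6: [(14,6) (267/17,6) (16,29/4) (16,265/14) (14,255/14)]
4. After y ≤ 14: [(14,14) (14,6) (267/17,6) (16,29/4) (16,14)]
5. Canonical ring: [(14,6) (267/17,6) (16,29/4) (16,14) (14,14)]

Clipped polygon: [(14,6) (267/17,6) (16,29/4) (16,14) (14,14)]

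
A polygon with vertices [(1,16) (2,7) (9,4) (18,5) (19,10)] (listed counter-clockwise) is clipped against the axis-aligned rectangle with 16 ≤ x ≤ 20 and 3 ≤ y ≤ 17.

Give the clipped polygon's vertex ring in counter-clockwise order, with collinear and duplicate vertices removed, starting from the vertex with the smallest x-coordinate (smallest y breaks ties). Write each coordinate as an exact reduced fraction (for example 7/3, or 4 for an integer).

Clipped polygon: [(16,43/9) (18,5) (19,10) (16,11)]

1. After x ≥ 16: [(16,11) (16,43/9) (18,5) (19,10)]
2. After x ≤ 20: [(16,11) (16,43/9) (18,5) (19,10)]
3. After y ≥ 3: [(16,11) (16,43/9) (18,5) (19,10)]
4. After y ≤ 17: [(16,11) (16,43/9) (18,5) (19,10)]
5. Canonical ring: [(16,43/9) (18,5) (19,10) (16,11)]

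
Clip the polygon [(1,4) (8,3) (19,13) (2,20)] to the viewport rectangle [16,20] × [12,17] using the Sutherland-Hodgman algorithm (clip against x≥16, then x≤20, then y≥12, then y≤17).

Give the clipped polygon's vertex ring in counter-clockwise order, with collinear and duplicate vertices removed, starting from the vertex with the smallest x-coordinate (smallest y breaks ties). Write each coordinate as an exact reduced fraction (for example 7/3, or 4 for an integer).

Clipped polygon: [(16,12) (179/10,12) (19,13) (16,242/17)]

1. After x ≥ 16: [(16,113/11) (19,13) (16,242/17)]
2. After x ≤ 20: [(16,113/11) (19,13) (16,242/17)]
3. After y ≥ 12: [(16,12) (179/10,12) (19,13) (16,242/17)]
4. After y ≤ 17: [(16,12) (179/10,12) (19,13) (16,242/17)]
5. Canonical ring: [(16,12) (179/10,12) (19,13) (16,242/17)]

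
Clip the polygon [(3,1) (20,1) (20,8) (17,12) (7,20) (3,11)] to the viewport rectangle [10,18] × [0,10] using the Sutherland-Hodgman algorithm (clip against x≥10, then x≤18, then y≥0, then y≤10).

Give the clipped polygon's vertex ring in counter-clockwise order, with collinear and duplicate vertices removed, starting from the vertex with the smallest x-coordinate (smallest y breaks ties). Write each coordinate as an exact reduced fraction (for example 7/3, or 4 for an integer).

Clipped polygon: [(10,1) (18,1) (18,10) (10,10)]

1. After x ≥ 10: [(10,1) (20,1) (20,8) (17,12) (10,88/5)]
2. After x ≤ 18: [(10,1) (18,1) (18,32/3) (17,12) (10,88/5)]
3. After y ≥ 0: [(10,1) (18,1) (18,32/3) (17,12) (10,88/5)]
4. After y ≤ 10: [(10,10) (10,1) (18,1) (18,10)]
5. Canonical ring: [(10,1) (18,1) (18,10) (10,10)]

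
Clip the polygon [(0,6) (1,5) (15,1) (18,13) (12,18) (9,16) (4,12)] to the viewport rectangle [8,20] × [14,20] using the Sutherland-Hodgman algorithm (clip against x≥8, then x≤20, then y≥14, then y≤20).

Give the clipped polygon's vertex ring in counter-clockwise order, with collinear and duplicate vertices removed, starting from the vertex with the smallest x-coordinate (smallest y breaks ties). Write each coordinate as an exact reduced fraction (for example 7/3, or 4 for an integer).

1. After x ≥ 8: [(8,3) (15,1) (18,13) (12,18) (9,16) (8,76/5)]
2. After x ≤ 20: [(8,3) (15,1) (18,13) (12,18) (9,16) (8,76/5)]
3. After y ≥ 14: [(8,14) (84/5,14) (12,18) (9,16) (8,76/5)]
4. After y ≤ 20: [(8,14) (84/5,14) (12,18) (9,16) (8,76/5)]
5. Canonical ring: [(8,14) (84/5,14) (12,18) (9,16) (8,76/5)]

Clipped polygon: [(8,14) (84/5,14) (12,18) (9,16) (8,76/5)]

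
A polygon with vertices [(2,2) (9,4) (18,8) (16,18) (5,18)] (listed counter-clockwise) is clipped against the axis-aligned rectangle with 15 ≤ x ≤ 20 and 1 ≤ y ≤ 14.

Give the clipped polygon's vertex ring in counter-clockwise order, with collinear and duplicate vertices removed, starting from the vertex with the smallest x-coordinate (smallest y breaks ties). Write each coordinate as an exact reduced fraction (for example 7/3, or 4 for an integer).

Clipped polygon: [(15,20/3) (18,8) (84/5,14) (15,14)]

1. After x ≥ 15: [(15,20/3) (18,8) (16,18) (15,18)]
2. After x ≤ 20: [(15,20/3) (18,8) (16,18) (15,18)]
3. After y ≥ 1: [(15,20/3) (18,8) (16,18) (15,18)]
4. After y ≤ 14: [(15,14) (15,20/3) (18,8) (84/5,14)]
5. Canonical ring: [(15,20/3) (18,8) (84/5,14) (15,14)]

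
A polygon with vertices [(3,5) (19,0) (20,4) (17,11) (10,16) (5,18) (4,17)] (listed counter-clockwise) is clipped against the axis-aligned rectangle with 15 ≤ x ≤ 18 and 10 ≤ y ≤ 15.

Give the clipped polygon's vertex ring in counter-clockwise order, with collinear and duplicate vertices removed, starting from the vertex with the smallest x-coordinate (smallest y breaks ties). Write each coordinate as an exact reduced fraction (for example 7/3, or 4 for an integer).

Clipped polygon: [(15,10) (122/7,10) (17,11) (15,87/7)]

1. After x ≥ 15: [(15,5/4) (19,0) (20,4) (17,11) (15,87/7)]
2. After x ≤ 18: [(15,5/4) (18,5/16) (18,26/3) (17,11) (15,87/7)]
3. After y ≥ 10: [(15,10) (122/7,10) (17,11) (15,87/7)]
4. After y ≤ 15: [(15,10) (122/7,10) (17,11) (15,87/7)]
5. Canonical ring: [(15,10) (122/7,10) (17,11) (15,87/7)]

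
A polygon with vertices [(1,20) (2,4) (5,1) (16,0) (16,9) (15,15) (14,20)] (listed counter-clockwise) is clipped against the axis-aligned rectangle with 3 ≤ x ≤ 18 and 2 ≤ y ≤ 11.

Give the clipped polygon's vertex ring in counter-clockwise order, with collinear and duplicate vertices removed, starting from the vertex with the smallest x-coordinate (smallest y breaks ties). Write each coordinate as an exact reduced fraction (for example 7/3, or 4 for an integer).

Clipped polygon: [(3,3) (4,2) (16,2) (16,9) (47/3,11) (3,11)]

1. After x ≥ 3: [(3,20) (3,3) (5,1) (16,0) (16,9) (15,15) (14,20)]
2. After x ≤ 18: [(3,20) (3,3) (5,1) (16,0) (16,9) (15,15) (14,20)]
3. After y ≥ 2: [(3,20) (3,3) (4,2) (16,2) (16,9) (15,15) (14,20)]
4. After y ≤ 11: [(3,11) (3,3) (4,2) (16,2) (16,9) (47/3,11)]
5. Canonical ring: [(3,3) (4,2) (16,2) (16,9) (47/3,11) (3,11)]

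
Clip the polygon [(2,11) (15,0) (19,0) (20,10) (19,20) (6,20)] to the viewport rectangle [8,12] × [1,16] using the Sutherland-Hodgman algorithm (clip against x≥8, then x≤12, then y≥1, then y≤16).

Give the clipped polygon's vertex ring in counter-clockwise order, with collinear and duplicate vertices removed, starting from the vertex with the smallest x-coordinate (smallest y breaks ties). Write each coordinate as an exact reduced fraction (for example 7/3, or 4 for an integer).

1. After x ≥ 8: [(8,77/13) (15,0) (19,0) (20,10) (19,20) (8,20)]
2. After x ≤ 12: [(8,77/13) (12,33/13) (12,20) (8,20)]
3. After y ≥ 1: [(8,77/13) (12,33/13) (12,20) (8,20)]
4. After y ≤ 16: [(8,16) (8,77/13) (12,33/13) (12,16)]
5. Canonical ring: [(8,77/13) (12,33/13) (12,16) (8,16)]

Clipped polygon: [(8,77/13) (12,33/13) (12,16) (8,16)]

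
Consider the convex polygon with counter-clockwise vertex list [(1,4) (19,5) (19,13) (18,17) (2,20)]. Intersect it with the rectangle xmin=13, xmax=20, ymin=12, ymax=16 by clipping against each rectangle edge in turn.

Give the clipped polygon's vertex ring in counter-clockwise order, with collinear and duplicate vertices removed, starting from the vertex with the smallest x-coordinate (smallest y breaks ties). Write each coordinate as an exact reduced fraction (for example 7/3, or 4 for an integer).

Clipped polygon: [(13,12) (19,12) (19,13) (73/4,16) (13,16)]

1. After x ≥ 13: [(13,14/3) (19,5) (19,13) (18,17) (13,287/16)]
2. After x ≤ 20: [(13,14/3) (19,5) (19,13) (18,17) (13,287/16)]
3. After y ≥ 12: [(13,12) (19,12) (19,13) (18,17) (13,287/16)]
4. After y ≤ 16: [(13,16) (13,12) (19,12) (19,13) (73/4,16)]
5. Canonical ring: [(13,12) (19,12) (19,13) (73/4,16) (13,16)]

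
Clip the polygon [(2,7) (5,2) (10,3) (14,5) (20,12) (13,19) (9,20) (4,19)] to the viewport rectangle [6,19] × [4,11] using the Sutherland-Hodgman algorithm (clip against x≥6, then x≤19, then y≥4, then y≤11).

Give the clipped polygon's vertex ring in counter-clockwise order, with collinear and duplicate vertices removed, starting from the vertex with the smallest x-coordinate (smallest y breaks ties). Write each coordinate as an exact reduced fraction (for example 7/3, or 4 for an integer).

1. After x ≥ 6: [(6,11/5) (10,3) (14,5) (20,12) (13,19) (9,20) (6,97/5)]
2. After x ≤ 19: [(6,11/5) (10,3) (14,5) (19,65/6) (19,13) (13,19) (9,20) (6,97/5)]
3. After y ≥ 4: [(6,4) (12,4) (14,5) (19,65/6) (19,13) (13,19) (9,20) (6,97/5)]
4. After y ≤ 11: [(6,11) (6,4) (12,4) (14,5) (19,65/6) (19,11)]
5. Canonical ring: [(6,4) (12,4) (14,5) (19,65/6) (19,11) (6,11)]

Clipped polygon: [(6,4) (12,4) (14,5) (19,65/6) (19,11) (6,11)]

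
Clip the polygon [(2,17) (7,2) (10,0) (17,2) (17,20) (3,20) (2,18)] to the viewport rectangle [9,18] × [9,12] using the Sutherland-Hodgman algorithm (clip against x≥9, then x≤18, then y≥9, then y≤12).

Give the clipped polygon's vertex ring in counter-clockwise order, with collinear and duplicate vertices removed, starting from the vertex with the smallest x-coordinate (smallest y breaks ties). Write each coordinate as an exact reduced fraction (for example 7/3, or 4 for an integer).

Clipped polygon: [(9,9) (17,9) (17,12) (9,12)]

1. After x ≥ 9: [(9,2/3) (10,0) (17,2) (17,20) (9,20)]
2. After x ≤ 18: [(9,2/3) (10,0) (17,2) (17,20) (9,20)]
3. After y ≥ 9: [(9,9) (17,9) (17,20) (9,20)]
4. After y ≤ 12: [(9,12) (9,9) (17,9) (17,12)]
5. Canonical ring: [(9,9) (17,9) (17,12) (9,12)]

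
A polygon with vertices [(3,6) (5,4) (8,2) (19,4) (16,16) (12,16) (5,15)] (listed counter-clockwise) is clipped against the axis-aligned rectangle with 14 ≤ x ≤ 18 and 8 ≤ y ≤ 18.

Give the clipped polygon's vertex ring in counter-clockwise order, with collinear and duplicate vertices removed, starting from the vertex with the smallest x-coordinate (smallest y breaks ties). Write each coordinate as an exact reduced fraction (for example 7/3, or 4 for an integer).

1. After x ≥ 14: [(14,34/11) (19,4) (16,16) (14,16)]
2. After x ≤ 18: [(14,34/11) (18,42/11) (18,8) (16,16) (14,16)]
3. After y ≥ 8: [(14,8) (18,8) (18,8) (16,16) (14,16)]
4. After y ≤ 18: [(14,8) (18,8) (18,8) (16,16) (14,16)]
5. Canonical ring: [(14,8) (18,8) (16,16) (14,16)]

Clipped polygon: [(14,8) (18,8) (16,16) (14,16)]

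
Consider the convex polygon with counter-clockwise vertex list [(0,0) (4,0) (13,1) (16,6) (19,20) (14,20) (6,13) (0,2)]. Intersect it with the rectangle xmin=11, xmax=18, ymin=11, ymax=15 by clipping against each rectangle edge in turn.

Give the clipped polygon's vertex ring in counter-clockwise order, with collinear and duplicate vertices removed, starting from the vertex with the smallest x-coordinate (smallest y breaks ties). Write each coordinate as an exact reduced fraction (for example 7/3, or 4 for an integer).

1. After x ≥ 11: [(11,7/9) (13,1) (16,6) (19,20) (14,20) (11,139/8)]
2. After x ≤ 18: [(11,7/9) (13,1) (16,6) (18,46/3) (18,20) (14,20) (11,139/8)]
3. After y ≥ 11: [(11,11) (239/14,11) (18,46/3) (18,20) (14,20) (11,139/8)]
4. After y ≤ 15: [(11,15) (11,11) (239/14,11) (251/14,15)]
5. Canonical ring: [(11,11) (239/14,11) (251/14,15) (11,15)]

Clipped polygon: [(11,11) (239/14,11) (251/14,15) (11,15)]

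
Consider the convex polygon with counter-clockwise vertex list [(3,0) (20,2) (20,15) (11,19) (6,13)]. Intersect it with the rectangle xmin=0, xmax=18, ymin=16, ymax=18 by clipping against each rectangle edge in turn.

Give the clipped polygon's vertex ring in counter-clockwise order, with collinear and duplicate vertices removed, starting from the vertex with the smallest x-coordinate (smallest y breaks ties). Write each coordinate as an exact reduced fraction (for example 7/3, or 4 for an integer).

Clipped polygon: [(17/2,16) (71/4,16) (53/4,18) (61/6,18)]

1. After x ≥ 0: [(3,0) (20,2) (20,15) (11,19) (6,13)]
2. After x ≤ 18: [(3,0) (18,30/17) (18,143/9) (11,19) (6,13)]
3. After y ≥ 16: [(71/4,16) (11,19) (17/2,16)]
4. After y ≤ 18: [(71/4,16) (53/4,18) (61/6,18) (17/2,16)]
5. Canonical ring: [(17/2,16) (71/4,16) (53/4,18) (61/6,18)]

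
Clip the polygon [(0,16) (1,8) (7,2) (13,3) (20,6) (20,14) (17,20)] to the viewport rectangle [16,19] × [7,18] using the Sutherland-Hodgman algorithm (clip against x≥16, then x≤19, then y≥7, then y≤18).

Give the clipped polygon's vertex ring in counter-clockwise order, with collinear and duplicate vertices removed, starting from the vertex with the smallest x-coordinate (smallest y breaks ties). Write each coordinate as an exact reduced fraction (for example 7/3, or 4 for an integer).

1. After x ≥ 16: [(16,336/17) (16,30/7) (20,6) (20,14) (17,20)]
2. After x ≤ 19: [(16,336/17) (16,30/7) (19,39/7) (19,16) (17,20)]
3. After y ≥ 7: [(16,336/17) (16,7) (19,7) (19,16) (17,20)]
4. After y ≤ 18: [(16,18) (16,7) (19,7) (19,16) (18,18)]
5. Canonical ring: [(16,7) (19,7) (19,16) (18,18) (16,18)]

Clipped polygon: [(16,7) (19,7) (19,16) (18,18) (16,18)]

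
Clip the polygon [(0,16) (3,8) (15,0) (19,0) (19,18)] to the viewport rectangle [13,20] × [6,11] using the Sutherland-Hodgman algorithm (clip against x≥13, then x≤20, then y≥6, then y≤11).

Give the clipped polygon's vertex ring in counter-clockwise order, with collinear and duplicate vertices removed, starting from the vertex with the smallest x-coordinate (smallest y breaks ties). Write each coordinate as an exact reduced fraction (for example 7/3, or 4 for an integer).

Clipped polygon: [(13,6) (19,6) (19,11) (13,11)]

1. After x ≥ 13: [(13,330/19) (13,4/3) (15,0) (19,0) (19,18)]
2. After x ≤ 20: [(13,330/19) (13,4/3) (15,0) (19,0) (19,18)]
3. After y ≥ 6: [(13,330/19) (13,6) (19,6) (19,18)]
4. After y ≤ 11: [(13,11) (13,6) (19,6) (19,11)]
5. Canonical ring: [(13,6) (19,6) (19,11) (13,11)]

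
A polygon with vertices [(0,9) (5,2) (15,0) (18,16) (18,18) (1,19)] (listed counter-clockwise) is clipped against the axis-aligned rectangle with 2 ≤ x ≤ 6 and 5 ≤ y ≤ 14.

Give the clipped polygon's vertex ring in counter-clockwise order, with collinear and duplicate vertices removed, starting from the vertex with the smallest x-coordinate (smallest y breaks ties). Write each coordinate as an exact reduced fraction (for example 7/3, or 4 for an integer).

1. After x ≥ 2: [(2,31/5) (5,2) (15,0) (18,16) (18,18) (2,322/17)]
2. After x ≤ 6: [(2,31/5) (5,2) (6,9/5) (6,318/17) (2,322/17)]
3. After y ≥ 5: [(2,31/5) (20/7,5) (6,5) (6,318/17) (2,322/17)]
4. After y ≤ 14: [(2,14) (2,31/5) (20/7,5) (6,5) (6,14)]
5. Canonical ring: [(2,31/5) (20/7,5) (6,5) (6,14) (2,14)]

Clipped polygon: [(2,31/5) (20/7,5) (6,5) (6,14) (2,14)]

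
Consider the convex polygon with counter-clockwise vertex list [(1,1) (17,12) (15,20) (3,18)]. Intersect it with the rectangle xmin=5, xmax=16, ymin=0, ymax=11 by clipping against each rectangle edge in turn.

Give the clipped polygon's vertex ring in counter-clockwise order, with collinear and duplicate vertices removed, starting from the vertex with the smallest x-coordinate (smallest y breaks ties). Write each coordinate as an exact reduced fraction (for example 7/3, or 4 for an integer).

1. After x ≥ 5: [(5,15/4) (17,12) (15,20) (5,55/3)]
2. After x ≤ 16: [(5,15/4) (16,181/16) (16,16) (15,20) (5,55/3)]
3. After y ≥ 0: [(5,15/4) (16,181/16) (16,16) (15,20) (5,55/3)]
4. After y ≤ 11: [(5,11) (5,15/4) (171/11,11)]
5. Canonical ring: [(5,15/4) (171/11,11) (5,11)]

Clipped polygon: [(5,15/4) (171/11,11) (5,11)]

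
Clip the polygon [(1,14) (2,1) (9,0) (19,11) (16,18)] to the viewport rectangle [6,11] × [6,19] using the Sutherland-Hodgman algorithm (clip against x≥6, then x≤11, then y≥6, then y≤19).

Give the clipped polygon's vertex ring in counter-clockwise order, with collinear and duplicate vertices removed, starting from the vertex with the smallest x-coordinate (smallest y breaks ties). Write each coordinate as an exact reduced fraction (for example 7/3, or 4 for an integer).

Clipped polygon: [(6,6) (11,6) (11,50/3) (6,46/3)]

1. After x ≥ 6: [(6,46/3) (6,3/7) (9,0) (19,11) (16,18)]
2. After x ≤ 11: [(11,50/3) (6,46/3) (6,3/7) (9,0) (11,11/5)]
3. After y ≥ 6: [(11,6) (11,50/3) (6,46/3) (6,6)]
4. After y ≤ 19: [(11,6) (11,50/3) (6,46/3) (6,6)]
5. Canonical ring: [(6,6) (11,6) (11,50/3) (6,46/3)]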